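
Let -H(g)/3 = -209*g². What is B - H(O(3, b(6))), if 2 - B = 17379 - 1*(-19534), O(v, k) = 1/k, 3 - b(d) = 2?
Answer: -37538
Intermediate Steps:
b(d) = 1 (b(d) = 3 - 1*2 = 3 - 2 = 1)
B = -36911 (B = 2 - (17379 - 1*(-19534)) = 2 - (17379 + 19534) = 2 - 1*36913 = 2 - 36913 = -36911)
H(g) = 627*g² (H(g) = -(-627)*g² = 627*g²)
B - H(O(3, b(6))) = -36911 - 627*(1/1)² = -36911 - 627*1² = -36911 - 627 = -37538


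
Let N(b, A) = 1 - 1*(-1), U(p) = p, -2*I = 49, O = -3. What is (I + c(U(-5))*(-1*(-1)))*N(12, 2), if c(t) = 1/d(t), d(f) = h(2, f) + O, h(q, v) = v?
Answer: -197/4 ≈ -49.250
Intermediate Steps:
I = -49/2 (I = -1/2*49 = -49/2 ≈ -24.500)
d(f) = -3 + f (d(f) = f - 3 = -3 + f)
c(t) = 1/(-3 + t)
N(b, A) = 2 (N(b, A) = 1 + 1 = 2)
(I + c(U(-5))*(-1*(-1)))*N(12, 2) = (-49/2 + (-1*(-1))/(-3 - 5))*2 = (-49/2 + 1/(-8))*2 = (-49/2 - 1/8*1)*2 = (-49/2 - 1/8)*2 = -197/8*2 = -197/4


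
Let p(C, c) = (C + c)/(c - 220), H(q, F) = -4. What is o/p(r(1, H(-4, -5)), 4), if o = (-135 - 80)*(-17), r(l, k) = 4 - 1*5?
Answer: -263160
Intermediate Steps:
r(l, k) = -1 (r(l, k) = 4 - 5 = -1)
p(C, c) = (C + c)/(-220 + c)
o = 3655 (o = -215*(-17) = 3655)
o/p(r(1, H(-4, -5)), 4) = 3655/(((-1 + 4)/(-220 + 4))) = 3655/((3/(-216))) = 3655/((-1/216*3)) = 3655/(-1/72) = 3655*(-72) = -263160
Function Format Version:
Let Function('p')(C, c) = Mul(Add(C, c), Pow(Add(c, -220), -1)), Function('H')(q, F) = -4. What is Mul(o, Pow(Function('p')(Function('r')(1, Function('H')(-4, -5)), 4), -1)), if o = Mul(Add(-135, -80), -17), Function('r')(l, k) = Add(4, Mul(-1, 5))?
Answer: -263160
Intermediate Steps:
Function('r')(l, k) = -1 (Function('r')(l, k) = Add(4, -5) = -1)
Function('p')(C, c) = Mul(Pow(Add(-220, c), -1), Add(C, c)) (Function('p')(C, c) = Mul(Add(C, c), Pow(Add(-220, c), -1)) = Mul(Pow(Add(-220, c), -1), Add(C, c)))
o = 3655 (o = Mul(-215, -17) = 3655)
Mul(o, Pow(Function('p')(Function('r')(1, Function('H')(-4, -5)), 4), -1)) = Mul(3655, Pow(Mul(Pow(Add(-220, 4), -1), Add(-1, 4)), -1)) = Mul(3655, Pow(Mul(Pow(-216, -1), 3), -1)) = Mul(3655, Pow(Mul(Rational(-1, 216), 3), -1)) = Mul(3655, Pow(Rational(-1, 72), -1)) = Mul(3655, -72) = -263160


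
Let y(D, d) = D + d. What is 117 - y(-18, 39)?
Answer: 96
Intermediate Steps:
117 - y(-18, 39) = 117 - (-18 + 39) = 117 - 1*21 = 117 - 21 = 96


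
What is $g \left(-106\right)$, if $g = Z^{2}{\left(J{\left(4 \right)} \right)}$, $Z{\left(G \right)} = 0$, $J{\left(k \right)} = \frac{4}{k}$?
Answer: $0$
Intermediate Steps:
$g = 0$ ($g = 0^{2} = 0$)
$g \left(-106\right) = 0 \left(-106\right) = 0$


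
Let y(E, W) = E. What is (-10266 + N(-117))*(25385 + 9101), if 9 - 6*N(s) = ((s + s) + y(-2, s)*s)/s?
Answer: -353981547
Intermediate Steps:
N(s) = 3/2 (N(s) = 3/2 - ((s + s) - 2*s)/(6*s) = 3/2 - (2*s - 2*s)/(6*s) = 3/2 - 0/s = 3/2 - 1/6*0 = 3/2 + 0 = 3/2)
(-10266 + N(-117))*(25385 + 9101) = (-10266 + 3/2)*(25385 + 9101) = -20529/2*34486 = -353981547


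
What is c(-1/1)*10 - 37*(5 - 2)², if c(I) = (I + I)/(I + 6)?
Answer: -337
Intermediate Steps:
c(I) = 2*I/(6 + I) (c(I) = (2*I)/(6 + I) = 2*I/(6 + I))
c(-1/1)*10 - 37*(5 - 2)² = (2*(-1/1)/(6 - 1/1))*10 - 37*(5 - 2)² = (2*(-1*1)/(6 - 1*1))*10 - 37*3² = (2*(-1)/(6 - 1))*10 - 37*9 = (2*(-1)/5)*10 - 333 = (2*(-1)*(⅕))*10 - 333 = -⅖*10 - 333 = -4 - 333 = -337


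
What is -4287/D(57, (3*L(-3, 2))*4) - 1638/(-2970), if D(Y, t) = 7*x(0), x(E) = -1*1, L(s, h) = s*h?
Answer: 707992/1155 ≈ 612.98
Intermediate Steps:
L(s, h) = h*s
x(E) = -1
D(Y, t) = -7 (D(Y, t) = 7*(-1) = -7)
-4287/D(57, (3*L(-3, 2))*4) - 1638/(-2970) = -4287/(-7) - 1638/(-2970) = -4287*(-⅐) - 1638*(-1/2970) = 4287/7 + 91/165 = 707992/1155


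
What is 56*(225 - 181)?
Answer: 2464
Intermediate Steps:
56*(225 - 181) = 56*44 = 2464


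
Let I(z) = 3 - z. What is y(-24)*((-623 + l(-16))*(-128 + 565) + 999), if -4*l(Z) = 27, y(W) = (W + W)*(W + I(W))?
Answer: 39485052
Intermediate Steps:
y(W) = 6*W (y(W) = (W + W)*(W + (3 - W)) = (2*W)*3 = 6*W)
l(Z) = -27/4 (l(Z) = -¼*27 = -27/4)
y(-24)*((-623 + l(-16))*(-128 + 565) + 999) = (6*(-24))*((-623 - 27/4)*(-128 + 565) + 999) = -144*(-2519/4*437 + 999) = -144*(-1100803/4 + 999) = -144*(-1096807/4) = 39485052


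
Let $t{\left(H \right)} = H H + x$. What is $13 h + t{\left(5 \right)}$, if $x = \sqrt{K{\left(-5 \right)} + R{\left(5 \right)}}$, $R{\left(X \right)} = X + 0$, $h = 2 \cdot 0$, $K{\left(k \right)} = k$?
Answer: $25$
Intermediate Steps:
$h = 0$
$R{\left(X \right)} = X$
$x = 0$ ($x = \sqrt{-5 + 5} = \sqrt{0} = 0$)
$t{\left(H \right)} = H^{2}$ ($t{\left(H \right)} = H H + 0 = H^{2} + 0 = H^{2}$)
$13 h + t{\left(5 \right)} = 13 \cdot 0 + 5^{2} = 0 + 25 = 25$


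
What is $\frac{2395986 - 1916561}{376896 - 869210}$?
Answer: $- \frac{479425}{492314} \approx -0.97382$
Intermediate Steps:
$\frac{2395986 - 1916561}{376896 - 869210} = \frac{479425}{-492314} = 479425 \left(- \frac{1}{492314}\right) = - \frac{479425}{492314}$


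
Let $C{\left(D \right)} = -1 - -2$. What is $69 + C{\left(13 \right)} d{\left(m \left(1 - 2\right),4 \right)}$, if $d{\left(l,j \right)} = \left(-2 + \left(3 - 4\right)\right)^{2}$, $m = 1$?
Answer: $78$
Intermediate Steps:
$d{\left(l,j \right)} = 9$ ($d{\left(l,j \right)} = \left(-2 - 1\right)^{2} = \left(-3\right)^{2} = 9$)
$C{\left(D \right)} = 1$ ($C{\left(D \right)} = -1 + 2 = 1$)
$69 + C{\left(13 \right)} d{\left(m \left(1 - 2\right),4 \right)} = 69 + 1 \cdot 9 = 69 + 9 = 78$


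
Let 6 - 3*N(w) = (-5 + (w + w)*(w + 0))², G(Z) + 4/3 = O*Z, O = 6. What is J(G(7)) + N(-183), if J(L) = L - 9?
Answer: -4485382628/3 ≈ -1.4951e+9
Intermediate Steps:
G(Z) = -4/3 + 6*Z
J(L) = -9 + L
N(w) = 2 - (-5 + 2*w²)²/3 (N(w) = 2 - (-5 + (w + w)*(w + 0))²/3 = 2 - (-5 + (2*w)*w)²/3 = 2 - (-5 + 2*w²)²/3)
J(G(7)) + N(-183) = (-9 + (-4/3 + 6*7)) + (2 - (-5 + 2*(-183)²)²/3) = (-9 + (-4/3 + 42)) + (2 - (-5 + 2*33489)²/3) = (-9 + 122/3) + (2 - (-5 + 66978)²/3) = 95/3 + (2 - ⅓*66973²) = 95/3 + (2 - ⅓*4485382729) = 95/3 + (2 - 4485382729/3) = 95/3 - 4485382723/3 = -4485382628/3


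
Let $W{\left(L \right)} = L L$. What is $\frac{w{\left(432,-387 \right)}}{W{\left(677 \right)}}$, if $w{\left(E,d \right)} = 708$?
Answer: $\frac{708}{458329} \approx 0.0015447$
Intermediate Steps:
$W{\left(L \right)} = L^{2}$
$\frac{w{\left(432,-387 \right)}}{W{\left(677 \right)}} = \frac{708}{677^{2}} = \frac{708}{458329}$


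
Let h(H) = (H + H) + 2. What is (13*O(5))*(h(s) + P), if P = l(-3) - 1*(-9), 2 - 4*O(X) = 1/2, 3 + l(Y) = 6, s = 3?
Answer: 195/2 ≈ 97.500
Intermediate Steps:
l(Y) = 3 (l(Y) = -3 + 6 = 3)
h(H) = 2 + 2*H (h(H) = 2*H + 2 = 2 + 2*H)
O(X) = 3/8 (O(X) = ½ - ¼/2 = ½ - ¼*½ = ½ - ⅛ = 3/8)
P = 12 (P = 3 - 1*(-9) = 3 + 9 = 12)
(13*O(5))*(h(s) + P) = (13*(3/8))*((2 + 2*3) + 12) = 39*((2 + 6) + 12)/8 = 39*(8 + 12)/8 = (39/8)*20 = 195/2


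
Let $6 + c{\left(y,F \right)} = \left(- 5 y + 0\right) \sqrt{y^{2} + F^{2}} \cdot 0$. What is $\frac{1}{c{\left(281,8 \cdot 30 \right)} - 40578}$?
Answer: $- \frac{1}{40584} \approx -2.464 \cdot 10^{-5}$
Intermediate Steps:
$c{\left(y,F \right)} = -6$ ($c{\left(y,F \right)} = -6 + \left(- 5 y + 0\right) \sqrt{y^{2} + F^{2}} \cdot 0 = -6 + - 5 y \sqrt{F^{2} + y^{2}} \cdot 0 = -6 + 0 = -6$)
$\frac{1}{c{\left(281,8 \cdot 30 \right)} - 40578} = \frac{1}{-6 - 40578} = \frac{1}{-40584} = - \frac{1}{40584}$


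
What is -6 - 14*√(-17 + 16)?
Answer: -6 - 14*I ≈ -6.0 - 14.0*I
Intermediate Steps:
-6 - 14*√(-17 + 16) = -6 - 14*I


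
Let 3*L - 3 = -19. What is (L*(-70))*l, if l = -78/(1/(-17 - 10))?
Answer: 786240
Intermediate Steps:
L = -16/3 (L = 1 + (⅓)*(-19) = 1 - 19/3 = -16/3 ≈ -5.3333)
l = 2106 (l = -78/(1/(-27)) = -78/(-1/27) = -78*(-27) = 2106)
(L*(-70))*l = -16/3*(-70)*2106 = (1120/3)*2106 = 786240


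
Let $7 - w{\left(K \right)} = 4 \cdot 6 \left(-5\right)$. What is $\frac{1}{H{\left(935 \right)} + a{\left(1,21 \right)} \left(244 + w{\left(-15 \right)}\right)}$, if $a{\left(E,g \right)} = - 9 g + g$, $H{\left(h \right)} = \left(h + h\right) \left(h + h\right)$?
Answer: $\frac{1}{3434572} \approx 2.9116 \cdot 10^{-7}$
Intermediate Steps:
$H{\left(h \right)} = 4 h^{2}$ ($H{\left(h \right)} = 2 h 2 h = 4 h^{2}$)
$a{\left(E,g \right)} = - 8 g$
$w{\left(K \right)} = 127$ ($w{\left(K \right)} = 7 - 4 \cdot 6 \left(-5\right) = 7 - 24 \left(-5\right) = 7 - -120 = 7 + 120 = 127$)
$\frac{1}{H{\left(935 \right)} + a{\left(1,21 \right)} \left(244 + w{\left(-15 \right)}\right)} = \frac{1}{4 \cdot 935^{2} + \left(-8\right) 21 \left(244 + 127\right)} = \frac{1}{4 \cdot 874225 - 62328} = \frac{1}{3496900 - 62328} = \frac{1}{3434572}$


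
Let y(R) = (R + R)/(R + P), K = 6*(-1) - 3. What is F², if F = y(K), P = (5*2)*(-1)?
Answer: 324/361 ≈ 0.89751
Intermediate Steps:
P = -10 (P = 10*(-1) = -10)
K = -9 (K = -6 - 3 = -9)
y(R) = 2*R/(-10 + R) (y(R) = (R + R)/(R - 10) = (2*R)/(-10 + R) = 2*R/(-10 + R))
F = 18/19 (F = 2*(-9)/(-10 - 9) = 2*(-9)/(-19) = 2*(-9)*(-1/19) = 18/19 ≈ 0.94737)
F² = (18/19)² = 324/361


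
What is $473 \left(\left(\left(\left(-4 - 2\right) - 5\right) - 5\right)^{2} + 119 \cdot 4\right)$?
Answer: $346236$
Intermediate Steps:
$473 \left(\left(\left(\left(-4 - 2\right) - 5\right) - 5\right)^{2} + 119 \cdot 4\right) = 473 \left(\left(\left(-6 - 5\right) - 5\right)^{2} + 476\right) = 473 \left(\left(-11 - 5\right)^{2} + 476\right) = 473 \left(\left(-16\right)^{2} + 476\right) = 473 \left(256 + 476\right) = 473 \cdot 732 = 346236$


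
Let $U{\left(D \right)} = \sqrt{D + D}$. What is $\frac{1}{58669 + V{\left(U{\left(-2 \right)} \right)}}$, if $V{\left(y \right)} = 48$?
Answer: $\frac{1}{58717} \approx 1.7031 \cdot 10^{-5}$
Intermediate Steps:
$U{\left(D \right)} = \sqrt{2} \sqrt{D}$ ($U{\left(D \right)} = \sqrt{2 D} = \sqrt{2} \sqrt{D}$)
$\frac{1}{58669 + V{\left(U{\left(-2 \right)} \right)}} = \frac{1}{58669 + 48} = \frac{1}{58717}$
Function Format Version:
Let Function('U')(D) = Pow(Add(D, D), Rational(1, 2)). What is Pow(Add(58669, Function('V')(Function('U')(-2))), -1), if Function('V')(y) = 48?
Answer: Rational(1, 58717) ≈ 1.7031e-5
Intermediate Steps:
Function('U')(D) = Mul(Pow(2, Rational(1, 2)), Pow(D, Rational(1, 2))) (Function('U')(D) = Pow(Mul(2, D), Rational(1, 2)) = Mul(Pow(2, Rational(1, 2)), Pow(D, Rational(1, 2))))
Pow(Add(58669, Function('V')(Function('U')(-2))), -1) = Pow(Add(58669, 48), -1) = Pow(58717, -1) = Rational(1, 58717)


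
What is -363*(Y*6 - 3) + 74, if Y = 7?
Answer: -14083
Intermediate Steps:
-363*(Y*6 - 3) + 74 = -363*(7*6 - 3) + 74 = -363*(42 - 3) + 74 = -363*39 + 74 = -14157 + 74 = -14083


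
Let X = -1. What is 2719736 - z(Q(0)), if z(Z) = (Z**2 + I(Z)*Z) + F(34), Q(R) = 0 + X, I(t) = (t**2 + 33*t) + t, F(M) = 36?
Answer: 2719666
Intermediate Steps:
I(t) = t**2 + 34*t
Q(R) = -1 (Q(R) = 0 - 1 = -1)
z(Z) = 36 + Z**2 + Z**2*(34 + Z) (z(Z) = (Z**2 + (Z*(34 + Z))*Z) + 36 = (Z**2 + Z**2*(34 + Z)) + 36 = 36 + Z**2 + Z**2*(34 + Z))
2719736 - z(Q(0)) = 2719736 - (36 + (-1)**3 + 35*(-1)**2) = 2719736 - (36 - 1 + 35*1) = 2719736 - (36 - 1 + 35) = 2719736 - 1*70 = 2719736 - 70 = 2719666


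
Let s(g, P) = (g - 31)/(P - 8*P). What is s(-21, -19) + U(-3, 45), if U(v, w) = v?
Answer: -451/133 ≈ -3.3910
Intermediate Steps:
s(g, P) = -(-31 + g)/(7*P) (s(g, P) = (-31 + g)/((-7*P)) = (-31 + g)*(-1/(7*P)) = -(-31 + g)/(7*P))
s(-21, -19) + U(-3, 45) = (1/7)*(31 - 1*(-21))/(-19) - 3 = (1/7)*(-1/19)*(31 + 21) - 3 = (1/7)*(-1/19)*52 - 3 = -52/133 - 3 = -451/133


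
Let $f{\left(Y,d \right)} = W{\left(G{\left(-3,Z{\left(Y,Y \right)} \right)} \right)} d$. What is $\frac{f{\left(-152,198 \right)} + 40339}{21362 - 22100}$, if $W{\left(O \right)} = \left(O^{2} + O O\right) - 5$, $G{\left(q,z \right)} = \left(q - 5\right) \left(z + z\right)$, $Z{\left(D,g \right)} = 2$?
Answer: $- \frac{444853}{738} \approx -602.78$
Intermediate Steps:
$G{\left(q,z \right)} = 2 z \left(-5 + q\right)$ ($G{\left(q,z \right)} = \left(-5 + q\right) 2 z = 2 z \left(-5 + q\right)$)
$W{\left(O \right)} = -5 + 2 O^{2}$ ($W{\left(O \right)} = \left(O^{2} + O^{2}\right) - 5 = 2 O^{2} - 5 = -5 + 2 O^{2}$)
$f{\left(Y,d \right)} = 2043 d$ ($f{\left(Y,d \right)} = \left(-5 + 2 \left(2 \cdot 2 \left(-5 - 3\right)\right)^{2}\right) d = \left(-5 + 2 \left(2 \cdot 2 \left(-8\right)\right)^{2}\right) d = \left(-5 + 2 \left(-32\right)^{2}\right) d = \left(-5 + 2 \cdot 1024\right) d = \left(-5 + 2048\right) d = 2043 d$)
$\frac{f{\left(-152,198 \right)} + 40339}{21362 - 22100} = \frac{2043 \cdot 198 + 40339}{21362 - 22100} = \frac{404514 + 40339}{-738} = 444853 \left(- \frac{1}{738}\right) = - \frac{444853}{738}$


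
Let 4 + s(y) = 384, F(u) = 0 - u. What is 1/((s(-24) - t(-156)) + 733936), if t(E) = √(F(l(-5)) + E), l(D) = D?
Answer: 734316/539219988007 + I*√151/539219988007 ≈ 1.3618e-6 + 2.2789e-11*I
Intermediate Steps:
F(u) = -u
t(E) = √(5 + E) (t(E) = √(-1*(-5) + E) = √(5 + E))
s(y) = 380 (s(y) = -4 + 384 = 380)
1/((s(-24) - t(-156)) + 733936) = 1/((380 - √(5 - 156)) + 733936) = 1/((380 - √(-151)) + 733936) = 1/((380 - I*√151) + 733936) = 1/(734316 - I*√151)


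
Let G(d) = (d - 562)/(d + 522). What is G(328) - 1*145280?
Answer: -61744117/425 ≈ -1.4528e+5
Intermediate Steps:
G(d) = (-562 + d)/(522 + d)
G(328) - 1*145280 = (-562 + 328)/(522 + 328) - 1*145280 = -234/850 - 145280 = (1/850)*(-234) - 145280 = -117/425 - 145280 = -61744117/425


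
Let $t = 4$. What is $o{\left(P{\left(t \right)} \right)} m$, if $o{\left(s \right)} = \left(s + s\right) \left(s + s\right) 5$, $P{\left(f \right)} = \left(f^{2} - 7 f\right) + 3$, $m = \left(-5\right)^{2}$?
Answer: $40500$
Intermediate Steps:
$m = 25$
$P{\left(f \right)} = 3 + f^{2} - 7 f$
$o{\left(s \right)} = 20 s^{2}$ ($o{\left(s \right)} = 2 s 2 s 5 = 4 s^{2} \cdot 5 = 20 s^{2}$)
$o{\left(P{\left(t \right)} \right)} m = 20 \left(3 + 4^{2} - 28\right)^{2} \cdot 25 = 20 \left(3 + 16 - 28\right)^{2} \cdot 25 = 20 \left(-9\right)^{2} \cdot 25 = 20 \cdot 81 \cdot 25 = 1620 \cdot 25 = 40500$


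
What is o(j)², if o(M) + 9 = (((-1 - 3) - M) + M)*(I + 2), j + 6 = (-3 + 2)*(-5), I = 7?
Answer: 2025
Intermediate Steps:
j = -1 (j = -6 + (-3 + 2)*(-5) = -6 - 1*(-5) = -6 + 5 = -1)
o(M) = -45 (o(M) = -9 + (((-1 - 3) - M) + M)*(7 + 2) = -9 + ((-4 - M) + M)*9 = -9 - 4*9 = -9 - 36 = -45)
o(j)² = (-45)² = 2025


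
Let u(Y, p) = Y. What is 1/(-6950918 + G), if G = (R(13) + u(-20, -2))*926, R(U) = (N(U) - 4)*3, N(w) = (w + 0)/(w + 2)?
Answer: -5/34890712 ≈ -1.4330e-7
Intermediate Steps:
N(w) = w/(2 + w)
R(U) = -12 + 3*U/(2 + U) (R(U) = (U/(2 + U) - 4)*3 = (-4 + U/(2 + U))*3 = -12 + 3*U/(2 + U))
G = -136122/5 (G = (3*(-8 - 3*13)/(2 + 13) - 20)*926 = (3*(-8 - 39)/15 - 20)*926 = (3*(1/15)*(-47) - 20)*926 = (-47/5 - 20)*926 = -147/5*926 = -136122/5 ≈ -27224.)
1/(-6950918 + G) = 1/(-6950918 - 136122/5) = 1/(-34890712/5) = -5/34890712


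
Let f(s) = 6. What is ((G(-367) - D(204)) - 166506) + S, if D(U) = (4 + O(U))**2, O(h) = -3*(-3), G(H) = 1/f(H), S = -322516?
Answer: -2935145/6 ≈ -4.8919e+5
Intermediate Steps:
G(H) = 1/6
O(h) = 9
D(U) = 169 (D(U) = (4 + 9)**2 = 13**2 = 169)
((G(-367) - D(204)) - 166506) + S = ((1/6 - 1*169) - 166506) - 322516 = ((1/6 - 169) - 166506) - 322516 = (-1013/6 - 166506) - 322516 = -1000049/6 - 322516 = -2935145/6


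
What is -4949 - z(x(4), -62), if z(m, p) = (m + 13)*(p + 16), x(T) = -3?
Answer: -4489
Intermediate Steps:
z(m, p) = (13 + m)*(16 + p)
-4949 - z(x(4), -62) = -4949 - (208 + 13*(-62) + 16*(-3) - 3*(-62)) = -4949 - (208 - 806 - 48 + 186) = -4949 - 1*(-460) = -4949 + 460 = -4489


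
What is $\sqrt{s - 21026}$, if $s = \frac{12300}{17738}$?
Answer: $\frac{2 i \sqrt{8437923341}}{1267} \approx 145.0 i$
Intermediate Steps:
$s = \frac{6150}{8869}$ ($s = 12300 \cdot \frac{1}{17738} = \frac{6150}{8869} \approx 0.69343$)
$\sqrt{s - 21026} = \sqrt{\frac{6150}{8869} - 21026} = \sqrt{- \frac{186473444}{8869}} = \frac{2 i \sqrt{8437923341}}{1267}$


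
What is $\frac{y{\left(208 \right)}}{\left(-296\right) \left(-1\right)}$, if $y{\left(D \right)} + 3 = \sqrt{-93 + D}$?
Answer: $- \frac{3}{296} + \frac{\sqrt{115}}{296} \approx 0.026094$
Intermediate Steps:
$y{\left(D \right)} = -3 + \sqrt{-93 + D}$
$\frac{y{\left(208 \right)}}{\left(-296\right) \left(-1\right)} = \frac{-3 + \sqrt{-93 + 208}}{\left(-296\right) \left(-1\right)} = \frac{-3 + \sqrt{115}}{296} = \left(-3 + \sqrt{115}\right) \frac{1}{296} = - \frac{3}{296} + \frac{\sqrt{115}}{296}$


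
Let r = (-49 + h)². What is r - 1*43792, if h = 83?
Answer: -42636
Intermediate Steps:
r = 1156 (r = (-49 + 83)² = 34² = 1156)
r - 1*43792 = 1156 - 1*43792 = 1156 - 43792 = -42636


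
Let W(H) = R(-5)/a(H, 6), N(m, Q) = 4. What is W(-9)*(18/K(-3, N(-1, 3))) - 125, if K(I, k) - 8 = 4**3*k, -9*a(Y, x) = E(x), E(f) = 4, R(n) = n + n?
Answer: -10865/88 ≈ -123.47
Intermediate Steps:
R(n) = 2*n
a(Y, x) = -4/9 (a(Y, x) = -1/9*4 = -4/9)
K(I, k) = 8 + 64*k (K(I, k) = 8 + 4**3*k = 8 + 64*k)
W(H) = 45/2 (W(H) = (2*(-5))/(-4/9) = -10*(-9/4) = 45/2)
W(-9)*(18/K(-3, N(-1, 3))) - 125 = 45*(18/(8 + 64*4))/2 - 125 = 45*(18/(8 + 256))/2 - 125 = 45*(18/264)/2 - 125 = 45*(18*(1/264))/2 - 125 = (45/2)*(3/44) - 125 = 135/88 - 125 = -10865/88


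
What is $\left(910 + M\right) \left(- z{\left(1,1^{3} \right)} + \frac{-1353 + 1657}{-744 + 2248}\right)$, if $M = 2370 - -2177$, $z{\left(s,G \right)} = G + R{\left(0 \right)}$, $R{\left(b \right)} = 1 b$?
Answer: $- \frac{409275}{94} \approx -4354.0$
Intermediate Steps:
$R{\left(b \right)} = b$
$z{\left(s,G \right)} = G$ ($z{\left(s,G \right)} = G + 0 = G$)
$M = 4547$ ($M = 2370 + 2177 = 4547$)
$\left(910 + M\right) \left(- z{\left(1,1^{3} \right)} + \frac{-1353 + 1657}{-744 + 2248}\right) = \left(910 + 4547\right) \left(- 1^{3} + \frac{-1353 + 1657}{-744 + 2248}\right) = 5457 \left(\left(-1\right) 1 + \frac{304}{1504}\right) = 5457 \left(-1 + 304 \cdot \frac{1}{1504}\right) = 5457 \left(-1 + \frac{19}{94}\right) = 5457 \left(- \frac{75}{94}\right) = - \frac{409275}{94}$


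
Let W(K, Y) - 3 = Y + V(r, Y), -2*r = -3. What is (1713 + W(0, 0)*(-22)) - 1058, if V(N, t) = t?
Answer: 589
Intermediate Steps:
r = 3/2 (r = -1/2*(-3) = 3/2 ≈ 1.5000)
W(K, Y) = 3 + 2*Y (W(K, Y) = 3 + (Y + Y) = 3 + 2*Y)
(1713 + W(0, 0)*(-22)) - 1058 = (1713 + (3 + 2*0)*(-22)) - 1058 = (1713 + (3 + 0)*(-22)) - 1058 = (1713 + 3*(-22)) - 1058 = (1713 - 66) - 1058 = 1647 - 1058 = 589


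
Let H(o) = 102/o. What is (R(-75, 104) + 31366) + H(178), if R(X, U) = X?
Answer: 2784950/89 ≈ 31292.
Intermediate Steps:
(R(-75, 104) + 31366) + H(178) = (-75 + 31366) + 102/178 = 31291 + 102*(1/178) = 31291 + 51/89 = 2784950/89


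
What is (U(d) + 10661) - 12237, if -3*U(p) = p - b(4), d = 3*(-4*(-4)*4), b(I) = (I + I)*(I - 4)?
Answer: -1640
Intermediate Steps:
b(I) = 2*I*(-4 + I) (b(I) = (2*I)*(-4 + I) = 2*I*(-4 + I))
d = 192 (d = 3*(16*4) = 3*64 = 192)
U(p) = -p/3 (U(p) = -(p - 2*4*(-4 + 4))/3 = -(p - 2*4*0)/3 = -(p - 1*0)/3 = -(p + 0)/3 = -p/3)
(U(d) + 10661) - 12237 = (-1/3*192 + 10661) - 12237 = (-64 + 10661) - 12237 = 10597 - 12237 = -1640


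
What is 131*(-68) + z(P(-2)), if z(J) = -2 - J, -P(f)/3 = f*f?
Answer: -8898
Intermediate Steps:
P(f) = -3*f**2 (P(f) = -3*f*f = -3*f**2)
131*(-68) + z(P(-2)) = 131*(-68) + (-2 - (-3)*(-2)**2) = -8908 + (-2 - (-3)*4) = -8908 + (-2 - 1*(-12)) = -8908 + (-2 + 12) = -8908 + 10 = -8898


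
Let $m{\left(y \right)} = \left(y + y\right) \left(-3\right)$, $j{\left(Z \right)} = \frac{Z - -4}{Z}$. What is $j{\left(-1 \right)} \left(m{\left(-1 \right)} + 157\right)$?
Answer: $-489$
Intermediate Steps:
$j{\left(Z \right)} = \frac{4 + Z}{Z}$ ($j{\left(Z \right)} = \frac{Z + 4}{Z} = \frac{4 + Z}{Z}$)
$m{\left(y \right)} = - 6 y$ ($m{\left(y \right)} = 2 y \left(-3\right) = - 6 y$)
$j{\left(-1 \right)} \left(m{\left(-1 \right)} + 157\right) = \frac{4 - 1}{-1} \left(\left(-6\right) \left(-1\right) + 157\right) = \left(-1\right) 3 \left(6 + 157\right) = \left(-3\right) 163 = -489$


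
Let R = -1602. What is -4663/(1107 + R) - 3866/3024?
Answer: 677069/83160 ≈ 8.1418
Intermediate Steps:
-4663/(1107 + R) - 3866/3024 = -4663/(1107 - 1602) - 3866/3024 = -4663/(-495) - 3866*1/3024 = -4663*(-1/495) - 1933/1512 = 4663/495 - 1933/1512 = 677069/83160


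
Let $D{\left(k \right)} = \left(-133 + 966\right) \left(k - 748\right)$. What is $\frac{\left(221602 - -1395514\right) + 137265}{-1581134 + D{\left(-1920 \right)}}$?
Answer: $- \frac{1754381}{3803578} \approx -0.46125$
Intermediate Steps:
$D{\left(k \right)} = -623084 + 833 k$ ($D{\left(k \right)} = 833 \left(-748 + k\right) = -623084 + 833 k$)
$\frac{\left(221602 - -1395514\right) + 137265}{-1581134 + D{\left(-1920 \right)}} = \frac{\left(221602 - -1395514\right) + 137265}{-1581134 + \left(-623084 + 833 \left(-1920\right)\right)} = \frac{\left(221602 + 1395514\right) + 137265}{-1581134 - 2222444} = \frac{1617116 + 137265}{-1581134 - 2222444} = \frac{1754381}{-3803578} = 1754381 \left(- \frac{1}{3803578}\right) = - \frac{1754381}{3803578}$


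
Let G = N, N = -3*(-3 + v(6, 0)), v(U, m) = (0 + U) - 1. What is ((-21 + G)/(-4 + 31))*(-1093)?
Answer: 1093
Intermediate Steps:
v(U, m) = -1 + U (v(U, m) = U - 1 = -1 + U)
N = -6 (N = -3*(-3 + (-1 + 6)) = -3*(-3 + 5) = -3*2 = -6)
G = -6
((-21 + G)/(-4 + 31))*(-1093) = ((-21 - 6)/(-4 + 31))*(-1093) = -27/27*(-1093) = -27*1/27*(-1093) = -1*(-1093) = 1093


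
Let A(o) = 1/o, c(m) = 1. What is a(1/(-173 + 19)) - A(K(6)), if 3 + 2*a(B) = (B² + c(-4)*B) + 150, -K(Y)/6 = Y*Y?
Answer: 47065301/640332 ≈ 73.501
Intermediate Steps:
K(Y) = -6*Y² (K(Y) = -6*Y*Y = -6*Y²)
a(B) = 147/2 + B/2 + B²/2 (a(B) = -3/2 + ((B² + 1*B) + 150)/2 = -3/2 + ((B² + B) + 150)/2 = -3/2 + ((B + B²) + 150)/2 = -3/2 + (150 + B + B²)/2 = -3/2 + (75 + B/2 + B²/2) = 147/2 + B/2 + B²/2)
a(1/(-173 + 19)) - A(K(6)) = (147/2 + 1/(2*(-173 + 19)) + (1/(-173 + 19))²/2) - 1/((-6*6²)) = (147/2 + (½)/(-154) + (1/(-154))²/2) - 1/((-6*36)) = (147/2 + (½)*(-1/154) + (-1/154)²/2) - 1/(-216) = (147/2 - 1/308 + (½)*(1/23716)) - 1*(-1/216) = (147/2 - 1/308 + 1/47432) + 1/216 = 3486099/47432 + 1/216 = 47065301/640332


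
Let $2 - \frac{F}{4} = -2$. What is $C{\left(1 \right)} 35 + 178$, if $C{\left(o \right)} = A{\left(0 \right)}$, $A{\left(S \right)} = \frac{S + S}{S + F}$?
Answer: $178$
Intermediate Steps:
$F = 16$ ($F = 8 - -8 = 8 + 8 = 16$)
$A{\left(S \right)} = \frac{2 S}{16 + S}$ ($A{\left(S \right)} = \frac{S + S}{S + 16} = \frac{2 S}{16 + S}$)
$C{\left(o \right)} = 0$ ($C{\left(o \right)} = 2 \cdot 0 \frac{1}{16 + 0} = 2 \cdot 0 \cdot \frac{1}{16} = 0$)
$C{\left(1 \right)} 35 + 178 = 0 \cdot 35 + 178 = 0 + 178 = 178$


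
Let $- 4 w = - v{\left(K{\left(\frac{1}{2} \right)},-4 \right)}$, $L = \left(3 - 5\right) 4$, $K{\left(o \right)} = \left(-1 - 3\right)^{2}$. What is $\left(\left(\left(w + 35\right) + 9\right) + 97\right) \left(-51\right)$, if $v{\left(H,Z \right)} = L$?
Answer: $-7089$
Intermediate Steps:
$K{\left(o \right)} = 16$ ($K{\left(o \right)} = \left(-4\right)^{2} = 16$)
$L = -8$ ($L = \left(-2\right) 4 = -8$)
$v{\left(H,Z \right)} = -8$
$w = -2$ ($w = - \frac{\left(-1\right) \left(-8\right)}{4} = \left(- \frac{1}{4}\right) 8 = -2$)
$\left(\left(\left(w + 35\right) + 9\right) + 97\right) \left(-51\right) = \left(\left(\left(-2 + 35\right) + 9\right) + 97\right) \left(-51\right) = \left(\left(33 + 9\right) + 97\right) \left(-51\right) = \left(42 + 97\right) \left(-51\right) = 139 \left(-51\right) = -7089$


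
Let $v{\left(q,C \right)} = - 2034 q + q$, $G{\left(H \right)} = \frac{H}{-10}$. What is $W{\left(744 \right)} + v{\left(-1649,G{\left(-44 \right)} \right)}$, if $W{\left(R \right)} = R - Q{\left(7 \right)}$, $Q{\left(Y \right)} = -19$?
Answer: $3353180$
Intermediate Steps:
$G{\left(H \right)} = - \frac{H}{10}$ ($G{\left(H \right)} = H \left(- \frac{1}{10}\right) = - \frac{H}{10}$)
$v{\left(q,C \right)} = - 2033 q$
$W{\left(R \right)} = 19 + R$ ($W{\left(R \right)} = R - -19 = R + 19 = 19 + R$)
$W{\left(744 \right)} + v{\left(-1649,G{\left(-44 \right)} \right)} = \left(19 + 744\right) - -3352417 = 763 + 3352417 = 3353180$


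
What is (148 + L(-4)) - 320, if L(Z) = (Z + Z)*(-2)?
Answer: -156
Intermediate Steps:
L(Z) = -4*Z (L(Z) = (2*Z)*(-2) = -4*Z)
(148 + L(-4)) - 320 = (148 - 4*(-4)) - 320 = (148 + 16) - 320 = 164 - 320 = -156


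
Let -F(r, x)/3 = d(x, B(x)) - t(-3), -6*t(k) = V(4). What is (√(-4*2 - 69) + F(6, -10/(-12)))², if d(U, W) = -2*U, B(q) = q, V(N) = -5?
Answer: -83/4 + 15*I*√77 ≈ -20.75 + 131.62*I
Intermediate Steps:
t(k) = ⅚ (t(k) = -⅙*(-5) = ⅚)
F(r, x) = 5/2 + 6*x (F(r, x) = -3*(-2*x - 1*⅚) = -3*(-2*x - ⅚) = -3*(-⅚ - 2*x) = 5/2 + 6*x)
(√(-4*2 - 69) + F(6, -10/(-12)))² = (√(-4*2 - 69) + (5/2 + 6*(-10/(-12))))² = (√(-8 - 69) + (5/2 + 6*(-10*(-1/12))))² = (√(-77) + (5/2 + 6*(⅚)))² = (I*√77 + (5/2 + 5))² = (I*√77 + 15/2)² = (15/2 + I*√77)²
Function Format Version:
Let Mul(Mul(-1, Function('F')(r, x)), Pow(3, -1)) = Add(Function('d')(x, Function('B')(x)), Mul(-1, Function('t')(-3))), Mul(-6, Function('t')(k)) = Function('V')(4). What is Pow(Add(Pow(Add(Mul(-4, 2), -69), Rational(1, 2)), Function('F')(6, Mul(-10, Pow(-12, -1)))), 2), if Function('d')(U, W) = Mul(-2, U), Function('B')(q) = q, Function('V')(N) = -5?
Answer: Add(Rational(-83, 4), Mul(15, I, Pow(77, Rational(1, 2)))) ≈ Add(-20.750, Mul(131.62, I))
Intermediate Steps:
Function('t')(k) = Rational(5, 6) (Function('t')(k) = Mul(Rational(-1, 6), -5) = Rational(5, 6))
Function('F')(r, x) = Add(Rational(5, 2), Mul(6, x)) (Function('F')(r, x) = Mul(-3, Add(Mul(-2, x), Mul(-1, Rational(5, 6)))) = Mul(-3, Add(Mul(-2, x), Rational(-5, 6))) = Mul(-3, Add(Rational(-5, 6), Mul(-2, x))) = Add(Rational(5, 2), Mul(6, x)))
Pow(Add(Pow(Add(Mul(-4, 2), -69), Rational(1, 2)), Function('F')(6, Mul(-10, Pow(-12, -1)))), 2) = Pow(Add(Pow(Add(Mul(-4, 2), -69), Rational(1, 2)), Add(Rational(5, 2), Mul(6, Mul(-10, Pow(-12, -1))))), 2) = Pow(Add(Pow(Add(-8, -69), Rational(1, 2)), Add(Rational(5, 2), Mul(6, Mul(-10, Rational(-1, 12))))), 2) = Pow(Add(Pow(-77, Rational(1, 2)), Add(Rational(5, 2), Mul(6, Rational(5, 6)))), 2) = Pow(Add(Mul(I, Pow(77, Rational(1, 2))), Add(Rational(5, 2), 5)), 2) = Pow(Add(Mul(I, Pow(77, Rational(1, 2))), Rational(15, 2)), 2) = Pow(Add(Rational(15, 2), Mul(I, Pow(77, Rational(1, 2)))), 2)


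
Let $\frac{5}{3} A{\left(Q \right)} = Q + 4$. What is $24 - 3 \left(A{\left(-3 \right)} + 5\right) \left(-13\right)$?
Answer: $\frac{26208}{5} \approx 5241.6$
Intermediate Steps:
$A{\left(Q \right)} = \frac{12}{5} + \frac{3 Q}{5}$ ($A{\left(Q \right)} = \frac{3 \left(Q + 4\right)}{5} = \frac{3 \left(4 + Q\right)}{5} = \frac{12}{5} + \frac{3 Q}{5}$)
$24 - 3 \left(A{\left(-3 \right)} + 5\right) \left(-13\right) = 24 - 3 \left(\left(\frac{12}{5} + \frac{3}{5} \left(-3\right)\right) + 5\right) \left(-13\right) = 24 - 3 \left(\left(\frac{12}{5} - \frac{9}{5}\right) + 5\right) \left(-13\right) = 24 - 3 \left(\frac{3}{5} + 5\right) \left(-13\right) = 24 \left(-3\right) \frac{28}{5} \left(-13\right) = 24 \left(\left(- \frac{84}{5}\right) \left(-13\right)\right) = 24 \cdot \frac{1092}{5} = \frac{26208}{5}$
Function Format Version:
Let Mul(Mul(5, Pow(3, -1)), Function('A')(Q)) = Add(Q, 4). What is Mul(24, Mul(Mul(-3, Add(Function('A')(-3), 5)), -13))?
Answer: Rational(26208, 5) ≈ 5241.6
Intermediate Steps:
Function('A')(Q) = Add(Rational(12, 5), Mul(Rational(3, 5), Q)) (Function('A')(Q) = Mul(Rational(3, 5), Add(Q, 4)) = Mul(Rational(3, 5), Add(4, Q)) = Add(Rational(12, 5), Mul(Rational(3, 5), Q)))
Mul(24, Mul(Mul(-3, Add(Function('A')(-3), 5)), -13)) = Mul(24, Mul(Mul(-3, Add(Add(Rational(12, 5), Mul(Rational(3, 5), -3)), 5)), -13)) = Mul(24, Mul(Mul(-3, Add(Add(Rational(12, 5), Rational(-9, 5)), 5)), -13)) = Mul(24, Mul(Mul(-3, Add(Rational(3, 5), 5)), -13)) = Mul(24, Mul(Mul(-3, Rational(28, 5)), -13)) = Mul(24, Mul(Rational(-84, 5), -13)) = Mul(24, Rational(1092, 5)) = Rational(26208, 5)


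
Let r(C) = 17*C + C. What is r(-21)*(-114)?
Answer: 43092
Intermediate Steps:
r(C) = 18*C
r(-21)*(-114) = (18*(-21))*(-114) = -378*(-114) = 43092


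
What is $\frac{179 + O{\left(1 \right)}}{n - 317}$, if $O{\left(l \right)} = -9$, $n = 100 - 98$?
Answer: $- \frac{34}{63} \approx -0.53968$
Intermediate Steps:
$n = 2$ ($n = 100 - 98 = 2$)
$\frac{179 + O{\left(1 \right)}}{n - 317} = \frac{179 - 9}{2 - 317} = \frac{170}{-315} = 170 \left(- \frac{1}{315}\right) = - \frac{34}{63}$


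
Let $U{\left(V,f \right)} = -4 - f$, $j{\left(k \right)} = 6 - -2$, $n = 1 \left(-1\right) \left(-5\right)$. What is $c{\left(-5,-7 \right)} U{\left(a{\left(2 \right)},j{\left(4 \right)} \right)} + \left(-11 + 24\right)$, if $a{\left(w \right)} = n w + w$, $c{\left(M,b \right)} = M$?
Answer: $73$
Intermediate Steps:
$n = 5$ ($n = \left(-1\right) \left(-5\right) = 5$)
$j{\left(k \right)} = 8$ ($j{\left(k \right)} = 6 + 2 = 8$)
$a{\left(w \right)} = 6 w$ ($a{\left(w \right)} = 5 w + w = 6 w$)
$c{\left(-5,-7 \right)} U{\left(a{\left(2 \right)},j{\left(4 \right)} \right)} + \left(-11 + 24\right) = - 5 \left(-4 - 8\right) + \left(-11 + 24\right) = - 5 \left(-4 - 8\right) + 13 = \left(-5\right) \left(-12\right) + 13 = 60 + 13 = 73$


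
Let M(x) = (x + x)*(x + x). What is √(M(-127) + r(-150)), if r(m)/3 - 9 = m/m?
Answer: √64546 ≈ 254.06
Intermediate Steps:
r(m) = 30 (r(m) = 27 + 3*(m/m) = 27 + 3*1 = 27 + 3 = 30)
M(x) = 4*x² (M(x) = (2*x)*(2*x) = 4*x²)
√(M(-127) + r(-150)) = √(4*(-127)² + 30) = √(4*16129 + 30) = √(64516 + 30) = √64546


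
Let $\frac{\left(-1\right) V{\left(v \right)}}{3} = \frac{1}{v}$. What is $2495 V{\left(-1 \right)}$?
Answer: $7485$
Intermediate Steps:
$V{\left(v \right)} = - \frac{3}{v}$
$2495 V{\left(-1 \right)} = 2495 \left(- \frac{3}{-1}\right) = 2495 \left(\left(-3\right) \left(-1\right)\right) = 2495 \cdot 3 = 7485$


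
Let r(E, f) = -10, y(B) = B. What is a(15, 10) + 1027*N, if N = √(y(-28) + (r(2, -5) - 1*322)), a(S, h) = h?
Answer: 10 + 6162*I*√10 ≈ 10.0 + 19486.0*I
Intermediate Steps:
N = 6*I*√10 (N = √(-28 + (-10 - 1*322)) = √(-28 + (-10 - 322)) = √(-28 - 332) = √(-360) = 6*I*√10 ≈ 18.974*I)
a(15, 10) + 1027*N = 10 + 1027*(6*I*√10) = 10 + 6162*I*√10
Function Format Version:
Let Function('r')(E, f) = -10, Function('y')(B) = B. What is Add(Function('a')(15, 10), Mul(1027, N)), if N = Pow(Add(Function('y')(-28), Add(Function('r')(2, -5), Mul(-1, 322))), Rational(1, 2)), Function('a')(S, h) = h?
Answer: Add(10, Mul(6162, I, Pow(10, Rational(1, 2)))) ≈ Add(10.000, Mul(19486., I))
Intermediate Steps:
N = Mul(6, I, Pow(10, Rational(1, 2))) (N = Pow(Add(-28, Add(-10, Mul(-1, 322))), Rational(1, 2)) = Pow(Add(-28, Add(-10, -322)), Rational(1, 2)) = Pow(Add(-28, -332), Rational(1, 2)) = Pow(-360, Rational(1, 2)) = Mul(6, I, Pow(10, Rational(1, 2))) ≈ Mul(18.974, I))
Add(Function('a')(15, 10), Mul(1027, N)) = Add(10, Mul(1027, Mul(6, I, Pow(10, Rational(1, 2))))) = Add(10, Mul(6162, I, Pow(10, Rational(1, 2))))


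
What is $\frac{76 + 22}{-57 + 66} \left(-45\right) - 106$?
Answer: $-596$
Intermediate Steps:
$\frac{76 + 22}{-57 + 66} \left(-45\right) - 106 = \frac{98}{9} \left(-45\right) - 106 = -490 - 106 = -596$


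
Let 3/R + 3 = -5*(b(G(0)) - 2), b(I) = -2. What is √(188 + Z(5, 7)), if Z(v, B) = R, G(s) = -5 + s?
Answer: √54383/17 ≈ 13.718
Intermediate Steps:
R = 3/17 (R = 3/(-3 - 5*(-2 - 2)) = 3/(-3 - 5*(-4)) = 3/(-3 + 20) = 3/17 ≈ 0.17647)
Z(v, B) = 3/17
√(188 + Z(5, 7)) = √(188 + 3/17) = √(3199/17) = √54383/17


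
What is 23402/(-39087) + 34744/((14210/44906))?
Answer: 30491877288574/277713135 ≈ 1.0980e+5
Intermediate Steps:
23402/(-39087) + 34744/((14210/44906)) = 23402*(-1/39087) + 34744/((14210*(1/44906))) = -23402/39087 + 34744/(7105/22453) = -23402/39087 + 34744*(22453/7105) = -23402/39087 + 780107032/7105 = 30491877288574/277713135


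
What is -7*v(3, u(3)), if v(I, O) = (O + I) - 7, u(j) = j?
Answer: 7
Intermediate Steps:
v(I, O) = -7 + I + O (v(I, O) = (I + O) - 7 = -7 + I + O)
-7*v(3, u(3)) = -7*(-7 + 3 + 3) = -7*(-1) = 7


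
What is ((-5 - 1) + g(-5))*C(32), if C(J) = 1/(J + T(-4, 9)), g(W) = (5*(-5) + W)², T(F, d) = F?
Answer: 447/14 ≈ 31.929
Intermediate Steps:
g(W) = (-25 + W)²
C(J) = 1/(-4 + J) (C(J) = 1/(J - 4) = 1/(-4 + J))
((-5 - 1) + g(-5))*C(32) = ((-5 - 1) + (-25 - 5)²)/(-4 + 32) = (-6 + (-30)²)/28 = (-6 + 900)*(1/28) = 894*(1/28) = 447/14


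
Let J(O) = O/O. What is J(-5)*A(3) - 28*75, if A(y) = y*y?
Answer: -2091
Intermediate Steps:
A(y) = y²
J(O) = 1
J(-5)*A(3) - 28*75 = 1*3² - 28*75 = 1*9 - 2100 = 9 - 2100 = -2091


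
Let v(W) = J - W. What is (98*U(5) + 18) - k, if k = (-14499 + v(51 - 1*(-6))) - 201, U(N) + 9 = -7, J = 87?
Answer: 13120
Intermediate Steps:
U(N) = -16 (U(N) = -9 - 7 = -16)
v(W) = 87 - W
k = -14670 (k = (-14499 + (87 - (51 - 1*(-6)))) - 201 = (-14499 + (87 - (51 + 6))) - 201 = (-14499 + (87 - 1*57)) - 201 = (-14499 + (87 - 57)) - 201 = (-14499 + 30) - 201 = -14469 - 201 = -14670)
(98*U(5) + 18) - k = (98*(-16) + 18) - 1*(-14670) = (-1568 + 18) + 14670 = -1550 + 14670 = 13120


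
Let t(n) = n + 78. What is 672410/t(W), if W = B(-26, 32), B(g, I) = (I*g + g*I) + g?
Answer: -336205/806 ≈ -417.13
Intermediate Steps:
B(g, I) = g + 2*I*g (B(g, I) = (I*g + I*g) + g = 2*I*g + g = g + 2*I*g)
W = -1690 (W = -26*(1 + 2*32) = -26*(1 + 64) = -26*65 = -1690)
t(n) = 78 + n
672410/t(W) = 672410/(78 - 1690) = 672410/(-1612) = 672410*(-1/1612) = -336205/806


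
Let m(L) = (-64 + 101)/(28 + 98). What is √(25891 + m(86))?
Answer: √45672242/42 ≈ 160.91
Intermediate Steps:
m(L) = 37/126
√(25891 + m(86)) = √(25891 + 37/126) = √(3262303/126) = √45672242/42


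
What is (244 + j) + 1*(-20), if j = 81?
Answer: 305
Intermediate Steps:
(244 + j) + 1*(-20) = (244 + 81) + 1*(-20) = 325 - 20 = 305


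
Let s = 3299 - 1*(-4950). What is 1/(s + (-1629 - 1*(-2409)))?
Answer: 1/9029 ≈ 0.00011075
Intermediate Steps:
s = 8249 (s = 3299 + 4950 = 8249)
1/(s + (-1629 - 1*(-2409))) = 1/(8249 + (-1629 - 1*(-2409))) = 1/(8249 + (-1629 + 2409)) = 1/(8249 + 780) = 1/9029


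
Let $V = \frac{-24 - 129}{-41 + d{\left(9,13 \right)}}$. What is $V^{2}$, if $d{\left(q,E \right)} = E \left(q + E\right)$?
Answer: $\frac{23409}{60025} \approx 0.38999$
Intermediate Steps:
$d{\left(q,E \right)} = E \left(E + q\right)$
$V = - \frac{153}{245}$ ($V = \frac{-24 - 129}{-41 + 13 \left(13 + 9\right)} = - \frac{153}{-41 + 13 \cdot 22} = - \frac{153}{-41 + 286} = - \frac{153}{245} \approx -0.62449$)
$V^{2} = \left(- \frac{153}{245}\right)^{2} = \frac{23409}{60025}$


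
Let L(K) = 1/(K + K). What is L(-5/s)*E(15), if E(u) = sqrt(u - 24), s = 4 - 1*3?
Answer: -3*I/10 ≈ -0.3*I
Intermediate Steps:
s = 1 (s = 4 - 3 = 1)
E(u) = sqrt(-24 + u)
L(K) = 1/(2*K)
L(-5/s)*E(15) = (1/(2*((-5/1))))*sqrt(-24 + 15) = (1/(2*((-5*1))))*sqrt(-9) = ((1/2)/(-5))*(3*I) = ((1/2)*(-1/5))*(3*I) = -3*I/10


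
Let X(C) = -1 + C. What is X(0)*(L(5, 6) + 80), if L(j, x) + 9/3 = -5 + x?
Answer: -78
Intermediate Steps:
L(j, x) = -8 + x (L(j, x) = -3 + (-5 + x) = -8 + x)
X(0)*(L(5, 6) + 80) = (-1 + 0)*((-8 + 6) + 80) = -(-2 + 80) = -1*78 = -78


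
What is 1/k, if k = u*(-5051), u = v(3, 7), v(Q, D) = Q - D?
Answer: 1/20204 ≈ 4.9495e-5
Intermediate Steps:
u = -4 (u = 3 - 1*7 = 3 - 7 = -4)
k = 20204 (k = -4*(-5051) = 20204)
1/k = 1/20204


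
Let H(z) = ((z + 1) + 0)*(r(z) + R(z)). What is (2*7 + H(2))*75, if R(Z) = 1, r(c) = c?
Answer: 1725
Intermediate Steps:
H(z) = (1 + z)² (H(z) = ((z + 1) + 0)*(z + 1) = ((1 + z) + 0)*(1 + z) = (1 + z)*(1 + z) = (1 + z)²)
(2*7 + H(2))*75 = (2*7 + (1 + 2² + 2*2))*75 = (14 + (1 + 4 + 4))*75 = (14 + 9)*75 = 23*75 = 1725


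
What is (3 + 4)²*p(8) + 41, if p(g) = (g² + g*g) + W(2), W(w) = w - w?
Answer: 6313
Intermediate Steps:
W(w) = 0
p(g) = 2*g² (p(g) = (g² + g*g) + 0 = (g² + g²) + 0 = 2*g² + 0 = 2*g²)
(3 + 4)²*p(8) + 41 = (3 + 4)²*(2*8²) + 41 = 7²*(2*64) + 41 = 49*128 + 41 = 6272 + 41 = 6313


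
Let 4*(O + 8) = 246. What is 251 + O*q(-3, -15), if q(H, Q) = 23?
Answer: 2963/2 ≈ 1481.5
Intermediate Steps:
O = 107/2 (O = -8 + (¼)*246 = -8 + 123/2 = 107/2 ≈ 53.500)
251 + O*q(-3, -15) = 251 + (107/2)*23 = 251 + 2461/2 = 2963/2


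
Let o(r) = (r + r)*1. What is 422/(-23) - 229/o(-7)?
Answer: -641/322 ≈ -1.9907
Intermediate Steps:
o(r) = 2*r (o(r) = (2*r)*1 = 2*r)
422/(-23) - 229/o(-7) = 422/(-23) - 229/(2*(-7)) = 422*(-1/23) - 229/(-14) = -422/23 - 229*(-1/14) = -422/23 + 229/14 = -641/322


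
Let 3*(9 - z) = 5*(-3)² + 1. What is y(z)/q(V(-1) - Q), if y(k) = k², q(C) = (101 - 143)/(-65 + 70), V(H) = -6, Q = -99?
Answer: -1805/378 ≈ -4.7751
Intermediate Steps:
q(C) = -42/5
z = -19/3 (z = 9 - (5*(-3)² + 1)/3 = 9 - (5*9 + 1)/3 = 9 - (45 + 1)/3 = 9 - ⅓*46 = 9 - 46/3 = -19/3 ≈ -6.3333)
y(z)/q(V(-1) - Q) = (-19/3)²/(-42/5) = (361/9)*(-5/42) = -1805/378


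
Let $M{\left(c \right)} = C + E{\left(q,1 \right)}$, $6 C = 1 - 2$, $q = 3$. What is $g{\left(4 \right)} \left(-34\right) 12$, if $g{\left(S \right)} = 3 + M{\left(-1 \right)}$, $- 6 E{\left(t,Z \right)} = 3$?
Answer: $-952$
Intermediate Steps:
$E{\left(t,Z \right)} = - \frac{1}{2}$ ($E{\left(t,Z \right)} = \left(- \frac{1}{6}\right) 3 = - \frac{1}{2}$)
$C = - \frac{1}{6}$ ($C = \frac{1 - 2}{6} = \frac{1}{6} \left(-1\right) = - \frac{1}{6} \approx -0.16667$)
$M{\left(c \right)} = - \frac{2}{3}$ ($M{\left(c \right)} = - \frac{1}{6} - \frac{1}{2} = - \frac{2}{3}$)
$g{\left(S \right)} = \frac{7}{3}$ ($g{\left(S \right)} = 3 - \frac{2}{3} = \frac{7}{3}$)
$g{\left(4 \right)} \left(-34\right) 12 = \frac{7}{3} \left(-34\right) 12 = \left(- \frac{238}{3}\right) 12 = -952$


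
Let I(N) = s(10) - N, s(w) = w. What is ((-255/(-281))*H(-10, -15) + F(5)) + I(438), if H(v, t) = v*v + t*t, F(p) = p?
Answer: -35988/281 ≈ -128.07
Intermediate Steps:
H(v, t) = t² + v² (H(v, t) = v² + t² = t² + v²)
I(N) = 10 - N
((-255/(-281))*H(-10, -15) + F(5)) + I(438) = ((-255/(-281))*((-15)² + (-10)²) + 5) + (10 - 1*438) = ((-255*(-1/281))*(225 + 100) + 5) + (10 - 438) = ((255/281)*325 + 5) - 428 = (82875/281 + 5) - 428 = 84280/281 - 428 = -35988/281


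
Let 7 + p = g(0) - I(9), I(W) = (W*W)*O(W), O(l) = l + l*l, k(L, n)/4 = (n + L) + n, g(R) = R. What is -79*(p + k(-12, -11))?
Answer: 587207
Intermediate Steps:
k(L, n) = 4*L + 8*n (k(L, n) = 4*((n + L) + n) = 4*((L + n) + n) = 4*(L + 2*n) = 4*L + 8*n)
O(l) = l + l²
I(W) = W³*(1 + W) (I(W) = (W*W)*(W*(1 + W)) = W²*(W*(1 + W)) = W³*(1 + W))
p = -7297 (p = -7 + (0 - 9³*(1 + 9)) = -7 + (0 - 729*10) = -7 + (0 - 1*7290) = -7 + (0 - 7290) = -7 - 7290 = -7297)
-79*(p + k(-12, -11)) = -79*(-7297 + (4*(-12) + 8*(-11))) = -79*(-7297 + (-48 - 88)) = -79*(-7297 - 136) = -79*(-7433) = 587207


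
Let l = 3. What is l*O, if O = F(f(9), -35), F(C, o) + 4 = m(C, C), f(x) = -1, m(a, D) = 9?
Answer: 15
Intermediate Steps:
F(C, o) = 5 (F(C, o) = -4 + 9 = 5)
O = 5
l*O = 3*5 = 15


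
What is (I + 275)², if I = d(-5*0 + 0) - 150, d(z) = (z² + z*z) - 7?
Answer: 13924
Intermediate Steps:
d(z) = -7 + 2*z² (d(z) = (z² + z²) - 7 = 2*z² - 7 = -7 + 2*z²)
I = -157 (I = (-7 + 2*(-5*0 + 0)²) - 150 = (-7 + 2*(0 + 0)²) - 150 = (-7 + 2*0²) - 150 = (-7 + 2*0) - 150 = (-7 + 0) - 150 = -7 - 150 = -157)
(I + 275)² = (-157 + 275)² = 118² = 13924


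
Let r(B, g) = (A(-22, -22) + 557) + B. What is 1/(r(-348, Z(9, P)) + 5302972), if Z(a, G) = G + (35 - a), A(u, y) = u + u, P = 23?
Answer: 1/5303137 ≈ 1.8857e-7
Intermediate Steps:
A(u, y) = 2*u
Z(a, G) = 35 + G - a
r(B, g) = 513 + B (r(B, g) = (2*(-22) + 557) + B = (-44 + 557) + B = 513 + B)
1/(r(-348, Z(9, P)) + 5302972) = 1/((513 - 348) + 5302972) = 1/(165 + 5302972) = 1/5303137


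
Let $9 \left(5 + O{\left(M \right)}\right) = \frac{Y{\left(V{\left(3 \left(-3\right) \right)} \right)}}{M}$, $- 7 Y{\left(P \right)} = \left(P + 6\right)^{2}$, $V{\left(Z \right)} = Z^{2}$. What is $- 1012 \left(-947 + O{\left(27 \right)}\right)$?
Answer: $\frac{182938228}{189} \approx 9.6793 \cdot 10^{5}$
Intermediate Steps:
$Y{\left(P \right)} = - \frac{\left(6 + P\right)^{2}}{7}$ ($Y{\left(P \right)} = - \frac{\left(P + 6\right)^{2}}{7} = - \frac{\left(6 + P\right)^{2}}{7}$)
$O{\left(M \right)} = -5 - \frac{841}{7 M}$ ($O{\left(M \right)} = -5 + \frac{- \frac{\left(6 + \left(3 \left(-3\right)\right)^{2}\right)^{2}}{7} \frac{1}{M}}{9} = -5 + \frac{- \frac{\left(6 + \left(-9\right)^{2}\right)^{2}}{7} \frac{1}{M}}{9} = -5 + \frac{- \frac{\left(6 + 81\right)^{2}}{7} \frac{1}{M}}{9} = -5 + \frac{- \frac{87^{2}}{7} \frac{1}{M}}{9} = -5 + \frac{\left(- \frac{1}{7}\right) 7569 \frac{1}{M}}{9} = -5 + \frac{\left(- \frac{7569}{7}\right) \frac{1}{M}}{9} = -5 - \frac{841}{7 M}$)
$- 1012 \left(-947 + O{\left(27 \right)}\right) = - 1012 \left(-947 - \left(5 + \frac{841}{7 \cdot 27}\right)\right) = - 1012 \left(-947 - \frac{1786}{189}\right) = \left(-1012\right) \left(- \frac{180769}{189}\right) = \frac{182938228}{189}$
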